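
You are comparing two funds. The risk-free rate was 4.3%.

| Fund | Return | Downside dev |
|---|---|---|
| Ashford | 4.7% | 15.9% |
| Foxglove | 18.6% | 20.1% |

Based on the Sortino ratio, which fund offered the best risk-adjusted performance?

Ashford: Sortino ratio = (4.7% − 4.3%) / 15.9% = 0.025
Foxglove: Sortino ratio = (18.6% − 4.3%) / 20.1% = 0.711
Highest: Foxglove (0.711).

Foxglove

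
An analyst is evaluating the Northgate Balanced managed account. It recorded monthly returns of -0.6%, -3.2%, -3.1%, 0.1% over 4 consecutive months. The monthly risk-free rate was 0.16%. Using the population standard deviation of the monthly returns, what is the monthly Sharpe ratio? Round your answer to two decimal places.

-1.26

r̄ = (-0.6 − 3.2 − 3.1 + 0.1) / 4 = -6.80 / 4 = -1.7000%
Population σ = √[Σ(r − r̄)² / 4] = √[8.6600 / 4] = √2.1650 = 1.4714%
Sharpe = (r̄ − rf) / σ = (-1.7000 − 0.16) / 1.4714 = -1.8600 / 1.4714 = -1.2641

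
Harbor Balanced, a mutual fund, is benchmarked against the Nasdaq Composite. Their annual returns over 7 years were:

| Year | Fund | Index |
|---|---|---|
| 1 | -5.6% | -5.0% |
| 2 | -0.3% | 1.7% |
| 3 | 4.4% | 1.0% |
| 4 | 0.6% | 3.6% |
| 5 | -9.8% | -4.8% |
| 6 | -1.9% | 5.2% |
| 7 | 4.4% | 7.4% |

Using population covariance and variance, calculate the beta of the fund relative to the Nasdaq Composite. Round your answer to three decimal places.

0.849

r̄p = -1.1714%,  r̄m = 1.3000%
Cov = Σ(rp − r̄p)(rm − r̄m) / 7 = 16.3471
Var(rm) = Σ(rm − r̄m)² / 7 = 19.2657
β = Cov / Var = 16.3471 / 19.2657 = 0.8485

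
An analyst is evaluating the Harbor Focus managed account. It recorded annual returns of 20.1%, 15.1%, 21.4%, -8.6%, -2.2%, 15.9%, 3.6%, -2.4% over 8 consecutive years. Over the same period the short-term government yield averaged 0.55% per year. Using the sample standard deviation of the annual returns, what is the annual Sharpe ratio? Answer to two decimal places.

0.63

μ = (20.1 + 15.1 + 21.4 − 8.6 − 2.2 + 15.9 + 3.6 − 2.4) / 8 = 7.8625%
Σ(r − μ)² = (20.1 − 7.8625)² + (15.1 − 7.8625)² + … = 945.7588
σ = √[945.7588 / 7] = 11.6236%
Sharpe = (μ − rf) / σ = (7.8625 − 0.55) / 11.6236 = 7.3125 / 11.6236 = 0.6291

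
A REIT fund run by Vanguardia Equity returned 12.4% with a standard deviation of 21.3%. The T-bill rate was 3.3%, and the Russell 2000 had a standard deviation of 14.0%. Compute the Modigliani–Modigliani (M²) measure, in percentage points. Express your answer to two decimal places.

Sharpe = (Rp − Rf) / σp = (12.4% − 3.3%) / 21.3% = 0.4272
M² = Rf + Sharpe × σm = 3.3% + 0.4272 × 14.0% = 9.2808%

9.28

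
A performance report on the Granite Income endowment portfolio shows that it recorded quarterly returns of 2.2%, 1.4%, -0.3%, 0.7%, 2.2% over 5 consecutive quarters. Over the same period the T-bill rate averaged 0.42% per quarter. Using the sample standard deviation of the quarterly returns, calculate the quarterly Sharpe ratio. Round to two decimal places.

Mean return r̄ = 6.20 / 5 = 1.2400%
Sample σ = √[Σ(r − r̄)² / 4] = √[4.5320 / 4] = √1.1330 = 1.0644%
Sharpe = (r̄ − rf) / σ = (1.2400 − 0.42) / 1.0644 = 0.8200 / 1.0644 = 0.7704

0.77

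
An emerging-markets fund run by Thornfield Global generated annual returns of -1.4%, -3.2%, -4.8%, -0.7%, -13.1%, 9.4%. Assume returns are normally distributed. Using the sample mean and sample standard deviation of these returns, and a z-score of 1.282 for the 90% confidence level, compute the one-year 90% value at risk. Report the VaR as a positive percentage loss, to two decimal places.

11.61

Mean return r̄ = -13.80 / 6 = -2.3000%
Σ(r − r̄)² = (-1.4 − (-2.3000))² + (-3.2 − (-2.3000))² + … = 263.9600
sample σ = √(263.9600 / 5) = √52.7920 = 7.2658%
VaR = −(r̄ − z·σ) = −(-2.3000 − 1.282 × 7.2658) = −(-11.6148) = 11.6148%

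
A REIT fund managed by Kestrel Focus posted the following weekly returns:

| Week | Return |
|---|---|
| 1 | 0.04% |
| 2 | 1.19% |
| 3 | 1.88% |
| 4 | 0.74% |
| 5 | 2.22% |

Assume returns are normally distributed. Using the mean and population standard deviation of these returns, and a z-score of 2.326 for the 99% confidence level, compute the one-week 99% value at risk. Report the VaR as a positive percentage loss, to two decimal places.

r̄ = (0.04 + 1.19 + 1.88 + 0.74 + 2.22) / 5 = 6.070 / 5 = 1.2140%
Population σ = √[Σ(r − r̄)² / 5] = √[3.0591 / 5] = √0.6118 = 0.7822%
VaR = −(r̄ − z·σ) = −(1.2140 − 2.326 × 0.7822) = −(-0.6054) = 0.6054%

0.61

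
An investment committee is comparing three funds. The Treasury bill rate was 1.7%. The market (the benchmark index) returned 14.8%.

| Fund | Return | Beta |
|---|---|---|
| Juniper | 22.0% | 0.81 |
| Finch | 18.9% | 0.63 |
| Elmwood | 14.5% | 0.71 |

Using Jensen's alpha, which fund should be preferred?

Juniper

Juniper: α = 22.0% − [1.7% + 0.81 × (14.8% − 1.7%)] = 9.689
Finch: α = 18.9% − [1.7% + 0.63 × (14.8% − 1.7%)] = 8.947
Elmwood: α = 14.5% − [1.7% + 0.71 × (14.8% − 1.7%)] = 3.499
Highest: Juniper (9.689).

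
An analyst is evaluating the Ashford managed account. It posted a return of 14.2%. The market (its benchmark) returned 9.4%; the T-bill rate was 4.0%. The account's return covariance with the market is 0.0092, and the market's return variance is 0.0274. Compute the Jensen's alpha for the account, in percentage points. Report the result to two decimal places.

8.39

β = Cov / Var = 0.0092 / 0.0274 = 0.3358
E[R] = Rf + β(Rm − Rf) = 4.0% + 0.3358 × (9.4% − 4.0%) = 5.8133%
α = Rp − E[R] = 14.2% − 5.8133% = 8.3867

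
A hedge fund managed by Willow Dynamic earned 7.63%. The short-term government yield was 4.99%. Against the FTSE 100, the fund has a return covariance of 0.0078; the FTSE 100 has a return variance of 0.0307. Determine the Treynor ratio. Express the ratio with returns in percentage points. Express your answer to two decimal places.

10.39

β = Cov / Var = 0.0078 / 0.0307 = 0.2541
Treynor = (Rp − Rf) / β = (7.63% − 4.99%) / 0.2541 = 2.64 / 0.2541 = 10.3896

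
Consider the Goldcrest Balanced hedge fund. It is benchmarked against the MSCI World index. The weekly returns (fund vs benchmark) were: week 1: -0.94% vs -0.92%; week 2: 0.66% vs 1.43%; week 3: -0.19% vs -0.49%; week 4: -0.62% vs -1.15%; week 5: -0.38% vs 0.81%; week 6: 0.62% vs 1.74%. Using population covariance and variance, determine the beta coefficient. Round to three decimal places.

r̄p = -0.1417%,  r̄m = 0.2367%
Cov = Σ(rp − r̄p)(rm − r̄m) / 6 = 0.5978
Var(rm) = Σ(rm − r̄m)² / 6 = 1.3003
β = Cov / Var = 0.5978 / 1.3003 = 0.4597

0.460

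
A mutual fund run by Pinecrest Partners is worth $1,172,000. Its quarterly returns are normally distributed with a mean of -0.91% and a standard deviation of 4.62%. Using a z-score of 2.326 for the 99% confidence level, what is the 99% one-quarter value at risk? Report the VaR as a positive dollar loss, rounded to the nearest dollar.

$136,610

Return at the 99% tail: μ − z·σ = -0.91% − 2.326 × 4.62% = -0.91 − 10.74612 = -11.65612%
VaR = −(-11.65612%) × $1,172,000 = 11.65612% × $1,172,000 = $136,610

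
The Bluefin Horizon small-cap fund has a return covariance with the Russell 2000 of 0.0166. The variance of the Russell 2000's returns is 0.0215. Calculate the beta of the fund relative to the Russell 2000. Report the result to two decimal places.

0.77

β = Cov(Rp, Rm) / Var(Rm) = 0.0166 / 0.0215 = 0.7721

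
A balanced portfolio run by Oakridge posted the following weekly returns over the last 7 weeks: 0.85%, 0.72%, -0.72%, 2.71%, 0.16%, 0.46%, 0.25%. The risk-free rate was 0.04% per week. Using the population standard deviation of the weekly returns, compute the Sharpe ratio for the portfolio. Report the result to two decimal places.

r̄ = (0.85 + 0.72 − 0.72 + 2.71 + 0.16 + 0.46 + 0.25) / 7 = 4.430 / 7 = 0.6329%
Σ(r − r̄)² = (0.85 − 0.6329)² + (0.72 − 0.6329)² + (-0.72 − 0.6329)² + … = 6.5995
population σ = √(6.5995 / 7) = √0.9428 = 0.9710%
Sharpe = (r̄ − rf) / σ = (0.6329 − 0.04) / 0.9710 = 0.5929 / 0.9710 = 0.6106

0.61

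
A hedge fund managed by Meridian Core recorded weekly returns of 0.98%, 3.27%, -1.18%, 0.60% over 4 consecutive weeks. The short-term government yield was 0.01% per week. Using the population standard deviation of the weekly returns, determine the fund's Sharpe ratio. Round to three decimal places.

0.573

Mean return μ = 3.670 / 4 = 0.9175%
Σ(r − μ)² = (0.98 − 0.9175)² + (3.27 − 0.9175)² + (-1.18 − 0.9175)² + … = 10.0385
σ = √[10.0385 / 4] = 1.5842%
Sharpe = (μ − rf) / σ = (0.9175 − 0.01) / 1.5842 = 0.9075 / 1.5842 = 0.5728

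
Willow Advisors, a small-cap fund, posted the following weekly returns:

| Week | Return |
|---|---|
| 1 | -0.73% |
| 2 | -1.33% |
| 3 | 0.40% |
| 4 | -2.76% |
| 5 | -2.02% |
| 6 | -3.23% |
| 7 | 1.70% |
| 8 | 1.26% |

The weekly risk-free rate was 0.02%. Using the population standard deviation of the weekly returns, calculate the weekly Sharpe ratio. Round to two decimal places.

-0.50

Mean return r̄ = -6.710 / 8 = -0.8388%
Σ(r − r̄)² = 23.4423; population σ = √(23.4423/8) = 1.7118%
Sharpe = (r̄ − rf) / σ = (-0.8388 − 0.02) / 1.7118 = -0.8588 / 1.7118 = -0.5017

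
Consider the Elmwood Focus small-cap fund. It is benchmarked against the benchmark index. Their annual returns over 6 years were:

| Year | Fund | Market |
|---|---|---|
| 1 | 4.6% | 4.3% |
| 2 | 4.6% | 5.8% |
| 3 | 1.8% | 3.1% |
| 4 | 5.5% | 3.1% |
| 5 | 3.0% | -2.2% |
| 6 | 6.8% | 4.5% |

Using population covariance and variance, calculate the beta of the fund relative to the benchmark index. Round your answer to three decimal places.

0.298

r̄p = 4.3833%,  r̄m = 3.1000%
Cov = Σ(rp − r̄p)(rm − r̄m) / 6 = 1.9267
Var(rm) = Σ(rm − r̄m)² / 6 = 6.4633
β = Cov / Var = 1.9267 / 6.4633 = 0.2981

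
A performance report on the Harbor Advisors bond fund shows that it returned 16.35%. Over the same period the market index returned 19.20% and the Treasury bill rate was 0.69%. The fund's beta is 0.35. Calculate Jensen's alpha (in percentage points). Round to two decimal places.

9.18

CAPM expected return = Rf + β(Rm − Rf) = 0.69% + 0.35 × (19.20% − 0.69%) = 0.69 + 0.35 × 18.51 = 7.1685%
Jensen's α = Rp − E[R] = 16.35% − 7.1685% = 9.1815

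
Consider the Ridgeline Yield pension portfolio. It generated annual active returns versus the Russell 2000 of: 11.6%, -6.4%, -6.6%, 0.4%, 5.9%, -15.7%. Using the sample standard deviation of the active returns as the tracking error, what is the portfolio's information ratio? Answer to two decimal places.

-0.18

μ = (11.6 − 6.4 − 6.6 + 0.4 + 5.9 − 15.7) / 6 = -1.8000%
Sample σ = √[Σ(r − μ)² / 5] = √[481.1000 / 5] = √96.2200 = 9.8092%
IR = μ / tracking error = -1.8000 / 9.8092 = -0.1835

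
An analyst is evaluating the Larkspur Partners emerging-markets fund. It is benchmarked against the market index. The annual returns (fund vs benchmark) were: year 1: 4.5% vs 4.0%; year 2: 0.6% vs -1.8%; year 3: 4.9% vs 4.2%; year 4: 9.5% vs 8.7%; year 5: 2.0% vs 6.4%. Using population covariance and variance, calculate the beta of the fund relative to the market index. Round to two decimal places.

0.66

r̄p = 4.3000%,  r̄m = 4.3000%
Cov = Σ(rp − r̄p)(rm − r̄m) / 5 = 8.1000
Var(rm) = Σ(rm − r̄m)² / 5 = 12.2160
β = Cov / Var = 8.1000 / 12.2160 = 0.6631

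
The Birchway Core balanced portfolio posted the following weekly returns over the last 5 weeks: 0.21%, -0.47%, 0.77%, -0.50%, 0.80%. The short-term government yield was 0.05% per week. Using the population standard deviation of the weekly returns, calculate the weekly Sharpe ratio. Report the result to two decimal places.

μ = (0.21 − 0.47 + 0.77 − 0.5 + 0.8) / 5 = 0.810 / 5 = 0.1620%
Population σ = √[Σ(r − μ)² / 5] = √[1.6167 / 5] = √0.3233 = 0.5686%
Sharpe = (μ − rf) / σ = (0.1620 − 0.05) / 0.5686 = 0.1120 / 0.5686 = 0.1970

0.20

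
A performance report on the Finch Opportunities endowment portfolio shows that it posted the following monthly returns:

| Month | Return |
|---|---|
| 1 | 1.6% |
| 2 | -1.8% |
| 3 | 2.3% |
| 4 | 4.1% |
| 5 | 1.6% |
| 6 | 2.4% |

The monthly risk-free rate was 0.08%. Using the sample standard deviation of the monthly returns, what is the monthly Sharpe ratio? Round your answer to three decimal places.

Mean return r̄ = 10.20 / 6 = 1.7000%
Σ(r − r̄)² = 18.8800; sample σ = √(18.8800/5) = 1.9432%
Sharpe = (r̄ − rf) / σ = (1.7000 − 0.08) / 1.9432 = 1.6200 / 1.9432 = 0.8337

0.834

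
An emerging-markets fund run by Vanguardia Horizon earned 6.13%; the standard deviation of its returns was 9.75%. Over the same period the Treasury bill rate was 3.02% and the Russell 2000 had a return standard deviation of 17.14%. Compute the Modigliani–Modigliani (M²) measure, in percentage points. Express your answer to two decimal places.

Sharpe = (Rp − Rf) / σp = (6.13% − 3.02%) / 9.75% = 0.3190
M² = Rf + Sharpe × σm = 3.02% + 0.3190 × 17.14% = 8.4877%

8.49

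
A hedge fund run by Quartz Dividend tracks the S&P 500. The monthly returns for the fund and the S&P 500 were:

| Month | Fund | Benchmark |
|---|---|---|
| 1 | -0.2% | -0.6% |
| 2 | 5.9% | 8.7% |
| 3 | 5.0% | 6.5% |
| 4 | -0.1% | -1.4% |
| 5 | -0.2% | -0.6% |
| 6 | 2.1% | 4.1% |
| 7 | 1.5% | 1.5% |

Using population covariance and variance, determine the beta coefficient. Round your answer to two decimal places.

0.64

r̄p = 2.0000%,  r̄m = 2.6000%
Cov = Σ(rp − r̄p)(rm − r̄m) / 7 = 8.3814
Var(rm) = Σ(rm − r̄m)² / 7 = 13.1943
β = Cov / Var = 8.3814 / 13.1943 = 0.6352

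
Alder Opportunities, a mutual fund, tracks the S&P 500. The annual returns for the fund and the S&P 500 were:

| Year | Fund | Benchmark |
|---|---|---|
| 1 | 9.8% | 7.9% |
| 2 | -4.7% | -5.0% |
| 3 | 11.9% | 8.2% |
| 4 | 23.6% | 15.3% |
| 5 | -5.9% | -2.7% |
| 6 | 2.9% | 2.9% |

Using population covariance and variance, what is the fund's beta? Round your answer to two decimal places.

1.46

r̄p = 6.2667%,  r̄m = 4.4333%
Cov = Σ(rp − r̄p)(rm − r̄m) / 6 = 69.5378
Var(rm) = Σ(rm − r̄m)² / 6 = 47.7522
β = Cov / Var = 69.5378 / 47.7522 = 1.4562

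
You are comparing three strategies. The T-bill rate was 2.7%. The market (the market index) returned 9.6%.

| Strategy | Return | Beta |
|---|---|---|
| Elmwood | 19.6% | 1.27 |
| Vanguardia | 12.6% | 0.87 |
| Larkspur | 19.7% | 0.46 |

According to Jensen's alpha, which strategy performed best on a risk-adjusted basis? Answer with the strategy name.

Larkspur

Elmwood: α = 19.6% − [2.7% + 1.27 × (9.6% − 2.7%)] = 8.137
Vanguardia: α = 12.6% − [2.7% + 0.87 × (9.6% − 2.7%)] = 3.897
Larkspur: α = 19.7% − [2.7% + 0.46 × (9.6% − 2.7%)] = 13.826
Highest: Larkspur (13.826).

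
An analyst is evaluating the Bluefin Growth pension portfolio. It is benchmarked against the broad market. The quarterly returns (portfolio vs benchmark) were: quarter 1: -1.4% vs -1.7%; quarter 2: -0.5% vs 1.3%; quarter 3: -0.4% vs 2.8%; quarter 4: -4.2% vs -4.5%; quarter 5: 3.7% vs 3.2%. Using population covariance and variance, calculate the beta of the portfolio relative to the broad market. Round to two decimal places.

r̄p = -0.5600%,  r̄m = 0.2200%
Cov = Σ(rp − r̄p)(rm − r̄m) / 5 = 6.3932
Var(rm) = Σ(rm − r̄m)² / 5 = 8.5336
β = Cov / Var = 6.3932 / 8.5336 = 0.7492

0.75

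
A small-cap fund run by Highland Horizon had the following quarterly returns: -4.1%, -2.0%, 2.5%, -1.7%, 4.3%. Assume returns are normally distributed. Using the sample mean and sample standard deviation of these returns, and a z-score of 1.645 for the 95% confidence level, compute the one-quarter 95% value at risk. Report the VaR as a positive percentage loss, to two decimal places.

r̄ = (-4.1 − 2 + 2.5 − 1.7 + 4.3) / 5 = -0.2000%
Σ(r − r̄)² = (-4.1 − (-0.2000))² + (-2 − (-0.2000))² + (2.5 − (-0.2000))² + … = 48.2400
σ = √[48.2400 / 4] = 3.4728%
VaR = −(r̄ − z·σ) = −(-0.2000 − 1.645 × 3.4728) = −(-5.9128) = 5.9128%

5.91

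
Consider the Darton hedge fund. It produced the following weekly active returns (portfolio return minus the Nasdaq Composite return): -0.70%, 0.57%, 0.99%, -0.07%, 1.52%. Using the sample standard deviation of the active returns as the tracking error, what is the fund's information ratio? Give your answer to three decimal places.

r̄ = (-0.7 + 0.57 + 0.99 − 0.07 + 1.52) / 5 = 0.4620%
Sample std dev = √[3.0431 / 4] = 0.8722%
IR = r̄ / tracking error = 0.4620 / 0.8722 = 0.5297

0.530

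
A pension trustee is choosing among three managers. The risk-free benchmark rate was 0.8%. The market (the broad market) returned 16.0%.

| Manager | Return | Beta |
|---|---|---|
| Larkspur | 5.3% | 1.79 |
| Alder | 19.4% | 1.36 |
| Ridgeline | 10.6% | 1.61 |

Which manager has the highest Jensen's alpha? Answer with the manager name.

Larkspur: α = 5.3% − [0.8% + 1.79 × (16.0% − 0.8%)] = -22.708
Alder: α = 19.4% − [0.8% + 1.36 × (16.0% − 0.8%)] = -2.072
Ridgeline: α = 10.6% − [0.8% + 1.61 × (16.0% − 0.8%)] = -14.672
Highest: Alder (-2.072).

Alder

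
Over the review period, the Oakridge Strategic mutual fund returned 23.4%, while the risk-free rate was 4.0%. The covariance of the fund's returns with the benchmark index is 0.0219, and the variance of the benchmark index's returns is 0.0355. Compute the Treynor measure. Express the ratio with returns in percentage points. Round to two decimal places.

31.45

β = Cov / Var = 0.0219 / 0.0355 = 0.6169
Treynor = (Rp − Rf) / β = (23.4% − 4.0%) / 0.6169 = 19.40 / 0.6169 = 31.4476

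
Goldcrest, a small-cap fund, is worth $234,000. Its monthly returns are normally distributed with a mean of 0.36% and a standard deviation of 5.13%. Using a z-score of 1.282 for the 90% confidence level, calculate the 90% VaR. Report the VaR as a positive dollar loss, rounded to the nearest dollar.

$14,547

Return at the 90% tail: μ − z·σ = 0.36% − 1.282 × 5.13% = 0.36 − 6.57666 = -6.21666%
VaR = −(-6.21666%) × $234,000 = 6.21666% × $234,000 = $14,547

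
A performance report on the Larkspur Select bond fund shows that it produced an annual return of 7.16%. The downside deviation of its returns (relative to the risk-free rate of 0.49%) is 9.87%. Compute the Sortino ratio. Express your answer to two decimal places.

Sortino = (Rp − Rf) / σd = (7.16% − 0.49%) / 9.87% = 6.67% / 9.87% = 0.6758

0.68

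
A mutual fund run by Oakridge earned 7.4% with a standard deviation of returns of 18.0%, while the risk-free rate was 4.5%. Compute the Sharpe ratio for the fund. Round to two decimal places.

0.16

Sharpe = (Rp − Rf) / σp = (7.4% − 4.5%) / 18.0% = 2.90% / 18.0% = 0.1611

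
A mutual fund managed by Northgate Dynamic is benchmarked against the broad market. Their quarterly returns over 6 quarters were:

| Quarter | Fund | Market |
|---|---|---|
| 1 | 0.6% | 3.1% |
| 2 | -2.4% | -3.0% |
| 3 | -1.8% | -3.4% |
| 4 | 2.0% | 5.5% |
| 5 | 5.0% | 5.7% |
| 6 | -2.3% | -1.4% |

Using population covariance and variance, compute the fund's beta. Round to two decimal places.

0.65

r̄p = 0.1833%,  r̄m = 1.0833%
Cov = Σ(rp − r̄p)(rm − r̄m) / 6 = 9.4514
Var(rm) = Σ(rm − r̄m)² / 6 = 14.6381
β = Cov / Var = 9.4514 / 14.6381 = 0.6457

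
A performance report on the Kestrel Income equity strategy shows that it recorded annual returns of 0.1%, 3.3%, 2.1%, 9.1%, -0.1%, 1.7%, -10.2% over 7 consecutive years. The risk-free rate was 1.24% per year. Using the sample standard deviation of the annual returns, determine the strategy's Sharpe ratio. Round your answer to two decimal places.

-0.07

r̄ = (0.1 + 3.3 + 2.1 + 9.1 − 0.1 + 1.7 − 10.2) / 7 = 6.00 / 7 = 0.8571%
Sample std dev = √[199.9171 / 6] = 5.7723%
Sharpe = (r̄ − rf) / σ = (0.8571 − 1.24) / 5.7723 = -0.3829 / 5.7723 = -0.0663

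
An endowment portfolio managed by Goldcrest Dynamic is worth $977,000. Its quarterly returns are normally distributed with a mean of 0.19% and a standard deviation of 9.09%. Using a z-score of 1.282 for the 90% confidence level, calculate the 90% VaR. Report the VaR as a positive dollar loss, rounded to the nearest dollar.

$111,997

Return at the 90% tail: μ − z·σ = 0.19% − 1.282 × 9.09% = 0.19 − 11.65338 = -11.46338%
VaR = −(-11.46338%) × $977,000 = 11.46338% × $977,000 = $111,997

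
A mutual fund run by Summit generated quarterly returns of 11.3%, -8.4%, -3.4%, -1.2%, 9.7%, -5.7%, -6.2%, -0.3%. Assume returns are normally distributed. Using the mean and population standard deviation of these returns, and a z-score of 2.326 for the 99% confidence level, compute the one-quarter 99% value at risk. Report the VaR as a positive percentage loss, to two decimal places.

16.43

r̄ = (11.3 − 8.4 − 3.4 − 1.2 + 9.7 − 5.7 − 6.2 − 0.3) / 8 = -4.20 / 8 = -0.5250%
Σ(r − r̄)² = 374.1550; population σ = √(374.1550/8) = 6.8388%
VaR = −(r̄ − z·σ) = −(-0.5250 − 2.326 × 6.8388) = −(-16.4320) = 16.4320%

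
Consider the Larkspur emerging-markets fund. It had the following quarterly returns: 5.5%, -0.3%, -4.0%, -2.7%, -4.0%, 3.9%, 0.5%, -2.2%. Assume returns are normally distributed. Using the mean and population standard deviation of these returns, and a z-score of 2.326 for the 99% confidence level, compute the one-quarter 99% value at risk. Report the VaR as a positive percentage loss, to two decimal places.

8.15

r̄ = (5.5 − 0.3 − 4 − 2.7 − 4 + 3.9 + 0.5 − 2.2) / 8 = -0.4125%
Σ(r − r̄)² = (5.5 − (-0.4125))² + (-0.3 − (-0.4125))² + … = 88.5688
population σ = √(88.5688 / 8) = √11.0711 = 3.3273%
VaR = −(r̄ − z·σ) = −(-0.4125 − 2.326 × 3.3273) = −(-8.1518) = 8.1518%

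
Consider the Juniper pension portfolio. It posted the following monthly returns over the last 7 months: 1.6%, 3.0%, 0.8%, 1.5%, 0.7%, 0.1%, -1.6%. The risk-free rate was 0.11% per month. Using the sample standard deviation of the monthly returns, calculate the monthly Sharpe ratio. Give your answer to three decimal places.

0.534

r̄ = (1.6 + 3 + 0.8 + 1.5 + 0.7 + 0.1 − 1.6) / 7 = 6.10 / 7 = 0.8714%
Sample σ = √[Σ(r − r̄)² / 6] = √[12.1943 / 6] = √2.0324 = 1.4256%
Sharpe = (r̄ − rf) / σ = (0.8714 − 0.11) / 1.4256 = 0.7614 / 1.4256 = 0.5341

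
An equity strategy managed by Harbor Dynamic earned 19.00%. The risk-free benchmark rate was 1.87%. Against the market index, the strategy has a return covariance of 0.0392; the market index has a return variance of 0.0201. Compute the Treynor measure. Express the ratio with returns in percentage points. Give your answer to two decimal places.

β = Cov / Var = 0.0392 / 0.0201 = 1.9502
Treynor = (Rp − Rf) / β = (19.00% − 1.87%) / 1.9502 = 17.13 / 1.9502 = 8.7837

8.78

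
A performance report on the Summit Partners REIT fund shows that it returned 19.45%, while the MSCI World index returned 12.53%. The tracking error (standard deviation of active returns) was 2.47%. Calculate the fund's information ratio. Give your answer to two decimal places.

IR = (Rp − Rb) / TE = (19.45% − 12.53%) / 2.47% = 6.92% / 2.47% = 2.8016

2.80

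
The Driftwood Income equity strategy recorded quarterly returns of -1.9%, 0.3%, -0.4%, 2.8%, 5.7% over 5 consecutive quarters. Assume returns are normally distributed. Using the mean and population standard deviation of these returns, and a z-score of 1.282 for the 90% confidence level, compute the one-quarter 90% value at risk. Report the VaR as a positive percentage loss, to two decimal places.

2.13

r̄ = (-1.9 + 0.3 − 0.4 + 2.8 + 5.7) / 5 = 6.50 / 5 = 1.3000%
Σ(r − r̄)² = 35.7400; population σ = √(35.7400/5) = 2.6736%
VaR = −(r̄ − z·σ) = −(1.3000 − 1.282 × 2.6736) = −(-2.1276) = 2.1276%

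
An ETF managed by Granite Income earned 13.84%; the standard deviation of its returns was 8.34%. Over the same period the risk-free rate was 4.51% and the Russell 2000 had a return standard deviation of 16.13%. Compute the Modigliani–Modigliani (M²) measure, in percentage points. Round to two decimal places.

22.55

Sharpe = (Rp − Rf) / σp = (13.84% − 4.51%) / 8.34% = 1.1187
M² = Rf + Sharpe × σm = 4.51% + 1.1187 × 16.13% = 22.5546%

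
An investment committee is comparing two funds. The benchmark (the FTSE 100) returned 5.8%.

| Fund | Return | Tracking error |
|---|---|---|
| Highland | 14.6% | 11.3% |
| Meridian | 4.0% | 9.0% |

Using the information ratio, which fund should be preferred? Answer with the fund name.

Highland: IR = (14.6% − 5.8%) / 11.3% = 0.779
Meridian: IR = (4.0% − 5.8%) / 9.0% = -0.200
Highest: Highland (0.779).

Highland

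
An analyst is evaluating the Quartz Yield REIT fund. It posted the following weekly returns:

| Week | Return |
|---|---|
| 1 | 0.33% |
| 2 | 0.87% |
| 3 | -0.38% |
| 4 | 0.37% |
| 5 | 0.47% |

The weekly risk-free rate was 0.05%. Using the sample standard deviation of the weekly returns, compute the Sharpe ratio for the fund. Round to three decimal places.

r̄ = (0.33 + 0.87 − 0.38 + 0.37 + 0.47) / 5 = 0.3320%
Sample std dev = √[0.8169 / 4] = 0.4519%
Sharpe = (r̄ − rf) / σ = (0.3320 − 0.05) / 0.4519 = 0.2820 / 0.4519 = 0.6240

0.624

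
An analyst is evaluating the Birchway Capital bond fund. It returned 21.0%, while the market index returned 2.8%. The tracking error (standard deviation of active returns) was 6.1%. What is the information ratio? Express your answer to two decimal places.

2.98

IR = (Rp − Rb) / TE = (21.0% − 2.8%) / 6.1% = 18.20% / 6.1% = 2.9836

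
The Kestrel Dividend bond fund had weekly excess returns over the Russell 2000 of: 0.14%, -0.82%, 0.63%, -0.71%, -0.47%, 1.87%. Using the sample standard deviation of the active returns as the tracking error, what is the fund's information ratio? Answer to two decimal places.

μ = (0.14 − 0.82 + 0.63 − 0.71 − 0.47 + 1.87) / 6 = 0.640 / 6 = 0.1067%
Σ(r − μ)² = (0.14 − 0.1067)² + (-0.82 − 0.1067)² + (0.63 − 0.1067)² + … = 5.2425
σ = √[5.2425 / 5] = 1.0240%
IR = μ / tracking error = 0.1067 / 1.0240 = 0.1042

0.10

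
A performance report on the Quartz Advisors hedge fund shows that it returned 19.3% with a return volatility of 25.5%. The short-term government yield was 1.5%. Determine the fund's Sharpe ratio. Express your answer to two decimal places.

Sharpe = (Rp − Rf) / σp = (19.3% − 1.5%) / 25.5% = 17.80% / 25.5% = 0.6980

0.70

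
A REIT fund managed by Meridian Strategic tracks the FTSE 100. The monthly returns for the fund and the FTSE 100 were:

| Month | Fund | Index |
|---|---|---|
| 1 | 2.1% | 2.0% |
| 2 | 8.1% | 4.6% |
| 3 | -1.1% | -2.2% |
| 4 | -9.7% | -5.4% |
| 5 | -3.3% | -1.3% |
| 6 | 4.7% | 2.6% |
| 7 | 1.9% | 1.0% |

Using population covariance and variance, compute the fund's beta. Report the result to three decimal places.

1.670

r̄p = 0.3857%,  r̄m = 0.1857%
Cov = Σ(rp − r̄p)(rm − r̄m) / 7 = 16.3098
Var(rm) = Σ(rm − r̄m)² / 7 = 9.7669
β = Cov / Var = 16.3098 / 9.7669 = 1.6699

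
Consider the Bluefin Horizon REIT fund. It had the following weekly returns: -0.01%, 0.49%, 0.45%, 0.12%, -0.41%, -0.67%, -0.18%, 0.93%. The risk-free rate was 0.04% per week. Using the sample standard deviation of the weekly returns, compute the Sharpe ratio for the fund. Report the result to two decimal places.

0.10

Mean return r̄ = 0.720 / 8 = 0.0900%
Σ(r − r̄)² = 1.9066; sample σ = √(1.9066/7) = 0.5219%
Sharpe = (r̄ − rf) / σ = (0.0900 − 0.04) / 0.5219 = 0.0500 / 0.5219 = 0.0958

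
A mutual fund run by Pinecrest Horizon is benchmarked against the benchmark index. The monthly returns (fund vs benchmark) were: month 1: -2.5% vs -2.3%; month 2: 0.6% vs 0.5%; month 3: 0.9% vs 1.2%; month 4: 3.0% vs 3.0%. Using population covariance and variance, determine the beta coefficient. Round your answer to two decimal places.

1.03

r̄p = 0.5000%,  r̄m = 0.6000%
Cov = Σ(rp − r̄p)(rm − r̄m) / 4 = 3.7325
Var(rm) = Σ(rm − r̄m)² / 4 = 3.6350
β = Cov / Var = 3.7325 / 3.6350 = 1.0268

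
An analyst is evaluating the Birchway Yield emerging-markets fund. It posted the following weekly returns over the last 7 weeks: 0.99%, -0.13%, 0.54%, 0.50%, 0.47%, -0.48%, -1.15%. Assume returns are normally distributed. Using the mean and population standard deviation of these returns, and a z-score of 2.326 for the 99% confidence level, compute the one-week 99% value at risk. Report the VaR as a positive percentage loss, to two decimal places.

μ = (0.99 − 0.13 + 0.54 + 0.5 + 0.47 − 0.48 − 1.15) / 7 = 0.1057%
Population std dev = √[3.2342 / 7] = 0.6797%
VaR = −(μ − z·σ) = −(0.1057 − 2.326 × 0.6797) = −(-1.4753) = 1.4753%

1.48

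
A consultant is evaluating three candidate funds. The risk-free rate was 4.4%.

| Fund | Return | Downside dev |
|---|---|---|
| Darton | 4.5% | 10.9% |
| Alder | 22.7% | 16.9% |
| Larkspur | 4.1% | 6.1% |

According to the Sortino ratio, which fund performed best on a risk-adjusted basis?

Alder

Darton: Sortino ratio = (4.5% − 4.4%) / 10.9% = 0.009
Alder: Sortino ratio = (22.7% − 4.4%) / 16.9% = 1.083
Larkspur: Sortino ratio = (4.1% − 4.4%) / 6.1% = -0.049
Highest: Alder (1.083).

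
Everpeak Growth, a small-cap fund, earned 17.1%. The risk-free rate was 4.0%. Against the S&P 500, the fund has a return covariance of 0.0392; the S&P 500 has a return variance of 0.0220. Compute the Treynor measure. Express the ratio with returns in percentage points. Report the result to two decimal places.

β = Cov / Var = 0.0392 / 0.0220 = 1.7818
Treynor = (Rp − Rf) / β = (17.1% − 4.0%) / 1.7818 = 13.10 / 1.7818 = 7.3521

7.35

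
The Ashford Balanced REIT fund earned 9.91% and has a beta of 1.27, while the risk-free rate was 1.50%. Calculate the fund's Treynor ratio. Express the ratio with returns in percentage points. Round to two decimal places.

6.62

Treynor = (Rp − Rf) / β = (9.91% − 1.50%) / 1.27 = 8.41 / 1.27 = 6.6220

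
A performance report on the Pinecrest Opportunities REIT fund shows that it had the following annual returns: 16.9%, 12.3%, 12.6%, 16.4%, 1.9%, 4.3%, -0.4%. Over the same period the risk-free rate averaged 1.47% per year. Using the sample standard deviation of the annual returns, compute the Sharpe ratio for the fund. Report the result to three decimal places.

μ = (16.9 + 12.3 + 12.6 + 16.4 + 1.9 + 4.3 − 0.4) / 7 = 9.1429%
Sample σ = √[Σ(r − μ)² / 6] = √[301.7371 / 6] = √50.2895 = 7.0915%
Sharpe = (μ − rf) / σ = (9.1429 − 1.47) / 7.0915 = 7.6729 / 7.0915 = 1.0820

1.082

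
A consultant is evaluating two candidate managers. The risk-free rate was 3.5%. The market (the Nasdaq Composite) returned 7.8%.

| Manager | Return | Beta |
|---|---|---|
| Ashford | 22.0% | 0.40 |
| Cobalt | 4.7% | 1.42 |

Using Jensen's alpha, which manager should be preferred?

Ashford: α = 22.0% − [3.5% + 0.40 × (7.8% − 3.5%)] = 16.780
Cobalt: α = 4.7% − [3.5% + 1.42 × (7.8% − 3.5%)] = -4.906
Highest: Ashford (16.780).

Ashford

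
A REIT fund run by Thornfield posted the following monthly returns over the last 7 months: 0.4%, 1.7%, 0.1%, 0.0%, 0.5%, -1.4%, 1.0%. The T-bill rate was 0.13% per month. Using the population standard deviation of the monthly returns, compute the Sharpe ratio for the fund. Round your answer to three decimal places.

0.224

Mean return r̄ = 2.30 / 7 = 0.3286%
Population std dev = √[5.5143 / 7] = 0.8876%
Sharpe = (r̄ − rf) / σ = (0.3286 − 0.13) / 0.8876 = 0.1986 / 0.8876 = 0.2237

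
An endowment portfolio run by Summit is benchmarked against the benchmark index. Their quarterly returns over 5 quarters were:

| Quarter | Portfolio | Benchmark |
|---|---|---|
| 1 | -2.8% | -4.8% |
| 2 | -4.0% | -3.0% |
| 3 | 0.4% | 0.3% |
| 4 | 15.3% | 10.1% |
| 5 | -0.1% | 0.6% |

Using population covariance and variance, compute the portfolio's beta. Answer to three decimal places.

1.317

r̄p = 1.7600%,  r̄m = 0.6400%
Cov = Σ(rp − r̄p)(rm − r̄m) / 5 = 34.8796
Var(rm) = Σ(rm − r̄m)² / 5 = 26.4904
β = Cov / Var = 34.8796 / 26.4904 = 1.3167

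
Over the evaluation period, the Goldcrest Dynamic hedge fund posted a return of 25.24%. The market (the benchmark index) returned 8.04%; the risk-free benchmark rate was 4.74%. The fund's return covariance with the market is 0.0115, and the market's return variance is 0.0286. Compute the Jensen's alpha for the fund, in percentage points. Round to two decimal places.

β = Cov / Var = 0.0115 / 0.0286 = 0.4021
E[R] = Rf + β(Rm − Rf) = 4.74% + 0.4021 × (8.04% − 4.74%) = 6.0669%
α = Rp − E[R] = 25.24% − 6.0669% = 19.1731

19.17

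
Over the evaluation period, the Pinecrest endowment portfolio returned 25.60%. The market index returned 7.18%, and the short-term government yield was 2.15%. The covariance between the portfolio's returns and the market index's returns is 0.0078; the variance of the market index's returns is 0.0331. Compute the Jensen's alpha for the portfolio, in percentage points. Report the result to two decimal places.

22.26

β = Cov / Var = 0.0078 / 0.0331 = 0.2356
E[R] = Rf + β(Rm − Rf) = 2.15% + 0.2356 × (7.18% − 2.15%) = 3.3351%
α = Rp − E[R] = 25.60% − 3.3351% = 22.2649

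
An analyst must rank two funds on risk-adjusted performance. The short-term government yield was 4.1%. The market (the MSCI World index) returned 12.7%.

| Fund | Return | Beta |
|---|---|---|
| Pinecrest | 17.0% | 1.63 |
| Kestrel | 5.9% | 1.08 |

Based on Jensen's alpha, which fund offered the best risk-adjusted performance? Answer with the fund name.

Pinecrest: α = 17.0% − [4.1% + 1.63 × (12.7% − 4.1%)] = -1.118
Kestrel: α = 5.9% − [4.1% + 1.08 × (12.7% − 4.1%)] = -7.488
Highest: Pinecrest (-1.118).

Pinecrest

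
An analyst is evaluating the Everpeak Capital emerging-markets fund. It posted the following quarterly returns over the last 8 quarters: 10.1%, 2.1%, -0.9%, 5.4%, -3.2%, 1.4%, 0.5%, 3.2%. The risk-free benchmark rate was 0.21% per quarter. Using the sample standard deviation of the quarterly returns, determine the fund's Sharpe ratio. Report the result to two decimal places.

Mean return r̄ = 18.60 / 8 = 2.3250%
Σ(r − r̄)² = (10.1 − 2.3250)² + (2.1 − 2.3250)² + … = 115.8350
σ = √[115.8350 / 7] = 4.0679%
Sharpe = (r̄ − rf) / σ = (2.3250 − 0.21) / 4.0679 = 2.1150 / 4.0679 = 0.5199

0.52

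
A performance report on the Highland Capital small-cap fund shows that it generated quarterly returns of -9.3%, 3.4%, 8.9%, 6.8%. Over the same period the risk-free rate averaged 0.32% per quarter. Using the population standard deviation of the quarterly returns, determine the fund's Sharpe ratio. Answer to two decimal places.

r̄ = (-9.3 + 3.4 + 8.9 + 6.8) / 4 = 9.80 / 4 = 2.4500%
Σ(r − r̄)² = (-9.3 − 2.4500)² + (3.4 − 2.4500)² + … = 199.4900
population σ = √(199.4900 / 4) = √49.8725 = 7.0620%
Sharpe = (r̄ − rf) / σ = (2.4500 − 0.32) / 7.0620 = 2.1300 / 7.0620 = 0.3016

0.30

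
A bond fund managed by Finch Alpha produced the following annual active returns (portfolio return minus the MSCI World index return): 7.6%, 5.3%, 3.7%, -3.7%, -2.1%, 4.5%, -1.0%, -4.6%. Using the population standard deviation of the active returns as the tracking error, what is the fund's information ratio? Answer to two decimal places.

r̄ = (7.6 + 5.3 + 3.7 − 3.7 − 2.1 + 4.5 − 1 − 4.6) / 8 = 1.2125%
Σ(r − r̄)² = 148.2888; population σ = √(148.2888/8) = 4.3054%
IR = r̄ / tracking error = 1.2125 / 4.3054 = 0.2816

0.28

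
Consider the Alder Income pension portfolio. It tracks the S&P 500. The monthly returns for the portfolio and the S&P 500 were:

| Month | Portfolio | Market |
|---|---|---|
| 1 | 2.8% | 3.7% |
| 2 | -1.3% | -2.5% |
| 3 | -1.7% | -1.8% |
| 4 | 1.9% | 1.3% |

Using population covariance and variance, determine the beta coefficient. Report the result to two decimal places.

0.76

r̄p = 0.4250%,  r̄m = 0.1750%
Cov = Σ(rp − r̄p)(rm − r̄m) / 4 = 4.7106
Var(rm) = Σ(rm − r̄m)² / 4 = 6.1869
β = Cov / Var = 4.7106 / 6.1869 = 0.7614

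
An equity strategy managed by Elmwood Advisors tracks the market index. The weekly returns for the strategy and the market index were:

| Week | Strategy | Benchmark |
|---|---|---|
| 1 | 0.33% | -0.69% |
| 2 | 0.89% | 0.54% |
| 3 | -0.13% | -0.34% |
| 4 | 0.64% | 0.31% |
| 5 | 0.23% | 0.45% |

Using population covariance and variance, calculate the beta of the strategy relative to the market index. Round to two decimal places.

r̄p = 0.3920%,  r̄m = 0.0540%
Cov = Σ(rp − r̄p)(rm − r̄m) / 5 = 0.0986
Var(rm) = Σ(rm − r̄m)² / 5 = 0.2335
β = Cov / Var = 0.0986 / 0.2335 = 0.4223

0.42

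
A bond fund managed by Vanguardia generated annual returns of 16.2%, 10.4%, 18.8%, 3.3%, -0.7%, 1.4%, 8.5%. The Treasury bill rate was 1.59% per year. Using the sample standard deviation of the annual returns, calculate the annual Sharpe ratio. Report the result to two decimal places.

0.90

r̄ = (16.2 + 10.4 + 18.8 + 3.3 − 0.7 + 1.4 + 8.5) / 7 = 57.90 / 7 = 8.2714%
Sample std dev = √[330.7143 / 6] = 7.4242%
Sharpe = (r̄ − rf) / σ = (8.2714 − 1.59) / 7.4242 = 6.6814 / 7.4242 = 0.8999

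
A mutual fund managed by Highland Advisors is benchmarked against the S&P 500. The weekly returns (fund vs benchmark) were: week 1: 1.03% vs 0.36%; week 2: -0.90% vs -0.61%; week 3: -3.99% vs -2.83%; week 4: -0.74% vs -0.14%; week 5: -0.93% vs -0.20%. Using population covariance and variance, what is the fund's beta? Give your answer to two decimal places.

1.40

r̄p = -1.1060%,  r̄m = -0.6840%
Cov = Σ(rp − r̄p)(rm − r̄m) / 5 = 1.7437
Var(rm) = Σ(rm − r̄m)² / 5 = 1.2462
β = Cov / Var = 1.7437 / 1.2462 = 1.3992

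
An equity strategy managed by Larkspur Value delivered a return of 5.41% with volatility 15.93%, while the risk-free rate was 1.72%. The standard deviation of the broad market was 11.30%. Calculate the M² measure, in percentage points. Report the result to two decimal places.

4.34

Sharpe = (Rp − Rf) / σp = (5.41% − 1.72%) / 15.93% = 0.2316
M² = Rf + Sharpe × σm = 1.72% + 0.2316 × 11.30% = 4.3371%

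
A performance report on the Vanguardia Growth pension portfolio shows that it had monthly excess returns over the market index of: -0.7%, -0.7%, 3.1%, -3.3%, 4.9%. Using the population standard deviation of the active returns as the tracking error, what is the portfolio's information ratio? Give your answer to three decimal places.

r̄ = (-0.7 − 0.7 + 3.1 − 3.3 + 4.9) / 5 = 3.30 / 5 = 0.6600%
Σ(r − r̄)² = (-0.7 − 0.6600)² + (-0.7 − 0.6600)² + … = 43.3120
population σ = √(43.3120 / 5) = √8.6624 = 2.9432%
IR = r̄ / tracking error = 0.6600 / 2.9432 = 0.2242

0.224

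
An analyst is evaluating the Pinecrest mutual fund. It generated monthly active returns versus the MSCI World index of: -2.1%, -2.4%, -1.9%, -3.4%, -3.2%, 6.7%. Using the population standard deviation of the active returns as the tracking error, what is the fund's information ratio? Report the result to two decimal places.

-0.30

Mean return μ = -6.30 / 6 = -1.0500%
Population σ = √[Σ(r − μ)² / 6] = √[73.8550 / 6] = √12.3092 = 3.5084%
IR = μ / tracking error = -1.0500 / 3.5084 = -0.2993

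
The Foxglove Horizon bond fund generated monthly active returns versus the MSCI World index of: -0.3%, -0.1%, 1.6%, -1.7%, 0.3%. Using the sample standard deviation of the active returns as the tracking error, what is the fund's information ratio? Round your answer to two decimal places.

-0.03

r̄ = (-0.3 − 0.1 + 1.6 − 1.7 + 0.3) / 5 = -0.20 / 5 = -0.0400%
Σ(r − r̄)² = (-0.3 − (-0.0400))² + (-0.1 − (-0.0400))² + (1.6 − (-0.0400))² + … = 5.6320
sample σ = √(5.6320 / 4) = √1.4080 = 1.1866%
IR = r̄ / tracking error = -0.0400 / 1.1866 = -0.0337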